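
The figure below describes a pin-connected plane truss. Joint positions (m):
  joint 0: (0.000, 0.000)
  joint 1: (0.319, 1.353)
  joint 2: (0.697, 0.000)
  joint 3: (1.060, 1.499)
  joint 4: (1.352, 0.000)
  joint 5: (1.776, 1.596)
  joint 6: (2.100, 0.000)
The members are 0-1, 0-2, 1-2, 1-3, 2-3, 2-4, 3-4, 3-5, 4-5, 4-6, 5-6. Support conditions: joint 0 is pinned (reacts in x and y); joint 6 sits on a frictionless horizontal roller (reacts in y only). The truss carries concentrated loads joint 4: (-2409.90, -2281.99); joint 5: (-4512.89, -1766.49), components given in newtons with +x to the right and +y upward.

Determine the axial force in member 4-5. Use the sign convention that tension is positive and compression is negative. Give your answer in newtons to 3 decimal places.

-1754.471

N=7 nodes, M=11 members, R=3 reactions → 2N=14, M+R=14
member 0 (0-1): L=1.3901, (cx,cy)=(0.2295,0.9733)
member 1 (0-2): L=0.6970, (cx,cy)=(1.0000,0.0000)
member 2 (1-2): L=1.4048, (cx,cy)=(0.2691,-0.9631)
member 3 (1-3): L=0.7552, (cx,cy)=(0.9811,0.1933)
member 4 (2-3): L=1.5423, (cx,cy)=(0.2354,0.9719)
member 5 (2-4): L=0.6550, (cx,cy)=(1.0000,0.0000)
member 6 (3-4): L=1.5272, (cx,cy)=(0.1912,-0.9816)
member 7 (3-5): L=0.7225, (cx,cy)=(0.9909,0.1342)
member 8 (4-5): L=1.6514, (cx,cy)=(0.2568,0.9665)
member 9 (4-6): L=0.7480, (cx,cy)=(1.0000,0.0000)
member 10 (5-6): L=1.6286, (cx,cy)=(0.1989,-0.9800)
solve A·x = −loads:
  F[0-1] = -4638.9623 N (compression)
  F[0-2] = -5858.2392 N (compression)
  F[1-2] = +4237.0480 N (tension)
  F[1-3] = -2247.0221 N (compression)
  F[2-3] = -4198.7303 N (compression)
  F[2-4] = -3729.9458 N (compression)
  F[3-4] = +4052.4080 N (tension)
  F[3-5] = -4003.9201 N (compression)
  F[4-5] = -1754.4708 N (compression)
  F[4-6] = -94.7403 N (compression)
  F[5-6] = +476.2031 N (tension)
  Rx@0 = +6922.7900 N
  Ry@0 = +4515.1637 N
  Ry@6 = -466.6837 N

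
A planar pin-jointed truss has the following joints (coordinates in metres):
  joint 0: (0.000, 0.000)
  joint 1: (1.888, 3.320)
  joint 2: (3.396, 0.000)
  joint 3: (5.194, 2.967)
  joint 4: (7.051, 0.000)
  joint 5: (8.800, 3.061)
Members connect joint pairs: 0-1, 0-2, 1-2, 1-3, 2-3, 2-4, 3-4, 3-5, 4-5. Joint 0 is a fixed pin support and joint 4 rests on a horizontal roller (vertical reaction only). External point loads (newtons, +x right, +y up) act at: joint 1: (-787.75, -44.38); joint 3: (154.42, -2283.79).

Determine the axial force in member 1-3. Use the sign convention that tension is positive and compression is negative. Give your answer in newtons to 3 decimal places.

N=6 nodes, M=9 members, R=3 reactions → 2N=12, M+R=12
member 0 (0-1): L=3.8193, (cx,cy)=(0.4943,0.8693)
member 1 (0-2): L=3.3960, (cx,cy)=(1.0000,0.0000)
member 2 (1-2): L=3.6464, (cx,cy)=(0.4136,-0.9105)
member 3 (1-3): L=3.3248, (cx,cy)=(0.9943,-0.1062)
member 4 (2-3): L=3.4693, (cx,cy)=(0.5183,0.8552)
member 5 (2-4): L=3.6550, (cx,cy)=(1.0000,0.0000)
member 6 (3-4): L=3.5002, (cx,cy)=(0.5305,-0.8477)
member 7 (3-5): L=3.6072, (cx,cy)=(0.9997,0.0261)
member 8 (4-5): L=3.5254, (cx,cy)=(0.4961,0.8683)
solve A·x = −loads:
  F[0-1] = -1081.2593 N (compression)
  F[0-2] = -98.8276 N (compression)
  F[1-2] = +1002.5010 N (tension)
  F[1-3] = -162.2588 N (compression)
  F[2-3] = -1067.2753 N (compression)
  F[2-4] = +868.8914 N (tension)
  F[3-4] = -1637.7549 N (compression)
  F[3-5] = -0.0000 N (compression)
  F[4-5] = +0.0000 N (tension)
  Rx@0 = +633.3300 N
  Ry@0 = +939.9089 N
  Ry@4 = +1388.2611 N

-162.259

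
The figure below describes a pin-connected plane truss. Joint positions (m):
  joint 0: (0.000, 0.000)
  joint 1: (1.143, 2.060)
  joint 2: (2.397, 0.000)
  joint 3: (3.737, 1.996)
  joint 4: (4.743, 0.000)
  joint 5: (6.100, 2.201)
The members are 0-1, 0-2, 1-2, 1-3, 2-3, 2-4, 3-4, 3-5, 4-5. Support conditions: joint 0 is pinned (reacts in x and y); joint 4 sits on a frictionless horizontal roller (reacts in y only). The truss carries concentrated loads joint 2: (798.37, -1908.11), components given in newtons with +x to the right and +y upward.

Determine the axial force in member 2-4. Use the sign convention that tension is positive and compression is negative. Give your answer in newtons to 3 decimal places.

486.022

N=6 nodes, M=9 members, R=3 reactions → 2N=12, M+R=12
member 0 (0-1): L=2.3559, (cx,cy)=(0.4852,0.8744)
member 1 (0-2): L=2.3970, (cx,cy)=(1.0000,0.0000)
member 2 (1-2): L=2.4117, (cx,cy)=(0.5200,-0.8542)
member 3 (1-3): L=2.5948, (cx,cy)=(0.9997,-0.0247)
member 4 (2-3): L=2.4041, (cx,cy)=(0.5574,0.8303)
member 5 (2-4): L=2.3460, (cx,cy)=(1.0000,0.0000)
member 6 (3-4): L=2.2352, (cx,cy)=(0.4501,-0.8930)
member 7 (3-5): L=2.3719, (cx,cy)=(0.9963,0.0864)
member 8 (4-5): L=2.5857, (cx,cy)=(0.5248,0.8512)
solve A·x = −loads:
  F[0-1] = -1079.3430 N (compression)
  F[0-2] = +1322.0395 N (tension)
  F[1-2] = +1137.1158 N (tension)
  F[1-3] = -1115.2786 N (compression)
  F[2-3] = +1128.3359 N (tension)
  F[2-4] = +486.0218 N (tension)
  F[3-4] = -1079.8695 N (compression)
  F[3-5] = -0.0000 N (compression)
  F[4-5] = +0.0000 N (tension)
  Rx@0 = -798.3700 N
  Ry@0 = +943.7963 N
  Ry@4 = +964.3137 N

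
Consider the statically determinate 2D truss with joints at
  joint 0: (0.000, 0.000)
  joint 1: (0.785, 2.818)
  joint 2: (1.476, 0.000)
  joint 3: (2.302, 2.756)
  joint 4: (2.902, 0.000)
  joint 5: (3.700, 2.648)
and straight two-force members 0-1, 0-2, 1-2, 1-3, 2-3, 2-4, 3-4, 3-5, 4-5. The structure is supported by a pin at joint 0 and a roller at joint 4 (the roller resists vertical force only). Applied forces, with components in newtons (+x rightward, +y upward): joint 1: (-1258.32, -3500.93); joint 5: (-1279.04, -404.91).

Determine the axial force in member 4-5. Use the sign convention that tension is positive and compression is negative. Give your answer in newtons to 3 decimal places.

N=6 nodes, M=9 members, R=3 reactions → 2N=12, M+R=12
member 0 (0-1): L=2.9253, (cx,cy)=(0.2683,0.9633)
member 1 (0-2): L=1.4760, (cx,cy)=(1.0000,0.0000)
member 2 (1-2): L=2.9015, (cx,cy)=(0.2382,-0.9712)
member 3 (1-3): L=1.5183, (cx,cy)=(0.9992,-0.0408)
member 4 (2-3): L=2.8771, (cx,cy)=(0.2871,0.9579)
member 5 (2-4): L=1.4260, (cx,cy)=(1.0000,0.0000)
member 6 (3-4): L=2.8206, (cx,cy)=(0.2127,-0.9771)
member 7 (3-5): L=1.4022, (cx,cy)=(0.9970,-0.0770)
member 8 (4-5): L=2.7656, (cx,cy)=(0.2885,0.9575)
solve A·x = −loads:
  F[0-1] = -5015.5231 N (compression)
  F[0-2] = -1191.4492 N (compression)
  F[1-2] = +1387.6450 N (tension)
  F[1-3] = -418.4131 N (compression)
  F[2-3] = -1406.9474 N (compression)
  F[2-4] = -457.0515 N (compression)
  F[3-4] = +1451.1967 N (tension)
  F[3-5] = -1134.0619 N (compression)
  F[4-5] = -514.1269 N (compression)
  Rx@0 = +2537.3600 N
  Ry@0 = +4831.5625 N
  Ry@4 = -925.7225 N

-514.127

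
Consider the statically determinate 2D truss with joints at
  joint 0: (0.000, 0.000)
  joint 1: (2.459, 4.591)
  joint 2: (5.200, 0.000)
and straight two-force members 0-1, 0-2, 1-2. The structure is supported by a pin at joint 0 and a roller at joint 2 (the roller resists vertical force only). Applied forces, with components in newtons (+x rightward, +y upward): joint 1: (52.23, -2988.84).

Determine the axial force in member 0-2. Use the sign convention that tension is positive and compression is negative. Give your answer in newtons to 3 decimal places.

871.370

N=3 nodes, M=3 members, R=3 reactions → 2N=6, M+R=6
member 0 (0-1): L=5.2081, (cx,cy)=(0.4722,0.8815)
member 1 (0-2): L=5.2000, (cx,cy)=(1.0000,0.0000)
member 2 (1-2): L=5.3470, (cx,cy)=(0.5126,-0.8586)
solve A·x = −loads:
  F[0-1] = -1734.9074 N (compression)
  F[0-2] = +871.3702 N (tension)
  F[1-2] = -1699.8223 N (compression)
  Rx@0 = -52.2300 N
  Ry@0 = +1529.3505 N
  Ry@2 = +1459.4895 N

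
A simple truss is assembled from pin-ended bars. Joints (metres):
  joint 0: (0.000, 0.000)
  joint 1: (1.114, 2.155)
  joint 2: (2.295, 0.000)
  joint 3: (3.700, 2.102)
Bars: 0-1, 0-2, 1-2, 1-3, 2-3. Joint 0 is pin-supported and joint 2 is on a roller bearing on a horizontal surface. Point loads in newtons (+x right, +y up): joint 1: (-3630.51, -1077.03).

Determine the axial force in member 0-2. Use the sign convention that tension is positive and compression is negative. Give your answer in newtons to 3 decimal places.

N=4 nodes, M=5 members, R=3 reactions → 2N=8, M+R=8
member 0 (0-1): L=2.4259, (cx,cy)=(0.4592,0.8883)
member 1 (0-2): L=2.2950, (cx,cy)=(1.0000,0.0000)
member 2 (1-2): L=2.4574, (cx,cy)=(0.4806,-0.8769)
member 3 (1-3): L=2.5865, (cx,cy)=(0.9998,-0.0205)
member 4 (2-3): L=2.5283, (cx,cy)=(0.5557,0.8314)
solve A·x = −loads:
  F[0-1] = -4461.5031 N (compression)
  F[0-2] = -1581.7439 N (compression)
  F[1-2] = +3291.2517 N (tension)
  F[1-3] = +0.0000 N (tension)
  F[2-3] = -0.0000 N (compression)
  Rx@0 = +3630.5100 N
  Ry@0 = +3963.2773 N
  Ry@2 = -2886.2473 N

-1581.744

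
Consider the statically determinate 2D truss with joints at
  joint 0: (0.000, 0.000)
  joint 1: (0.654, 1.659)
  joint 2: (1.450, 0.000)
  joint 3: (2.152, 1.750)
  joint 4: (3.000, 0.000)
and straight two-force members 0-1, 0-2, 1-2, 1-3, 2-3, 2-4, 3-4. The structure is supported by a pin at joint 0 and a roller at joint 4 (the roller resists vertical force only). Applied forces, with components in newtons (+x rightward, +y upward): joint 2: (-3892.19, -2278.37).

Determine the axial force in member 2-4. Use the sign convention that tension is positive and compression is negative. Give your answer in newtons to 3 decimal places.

N=5 nodes, M=7 members, R=3 reactions → 2N=10, M+R=10
member 0 (0-1): L=1.7833, (cx,cy)=(0.3667,0.9303)
member 1 (0-2): L=1.4500, (cx,cy)=(1.0000,0.0000)
member 2 (1-2): L=1.8401, (cx,cy)=(0.4326,-0.9016)
member 3 (1-3): L=1.5008, (cx,cy)=(0.9982,0.0606)
member 4 (2-3): L=1.8856, (cx,cy)=(0.3723,0.9281)
member 5 (2-4): L=1.5500, (cx,cy)=(1.0000,0.0000)
member 6 (3-4): L=1.9446, (cx,cy)=(0.4361,-0.8999)
solve A·x = −loads:
  F[0-1] = -1265.3238 N (compression)
  F[0-2] = -3428.1386 N (compression)
  F[1-2] = +1238.2857 N (tension)
  F[1-3] = -1001.5640 N (compression)
  F[2-3] = +1251.9446 N (tension)
  F[2-4] = +533.6160 N (tension)
  F[3-4] = -1223.6888 N (compression)
  Rx@0 = +3892.1900 N
  Ry@0 = +1177.1578 N
  Ry@4 = +1101.2122 N

533.616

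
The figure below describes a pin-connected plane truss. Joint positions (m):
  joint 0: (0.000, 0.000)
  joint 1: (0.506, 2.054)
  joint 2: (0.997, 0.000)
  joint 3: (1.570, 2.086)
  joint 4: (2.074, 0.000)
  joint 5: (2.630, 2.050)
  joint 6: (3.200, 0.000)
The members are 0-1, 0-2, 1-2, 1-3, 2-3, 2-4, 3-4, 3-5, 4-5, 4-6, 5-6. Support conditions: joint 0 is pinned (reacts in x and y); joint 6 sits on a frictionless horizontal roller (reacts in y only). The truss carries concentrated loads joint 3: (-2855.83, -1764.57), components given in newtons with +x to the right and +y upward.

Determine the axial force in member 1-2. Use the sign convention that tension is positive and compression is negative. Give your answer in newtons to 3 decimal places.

2797.109

N=7 nodes, M=11 members, R=3 reactions → 2N=14, M+R=14
member 0 (0-1): L=2.1154, (cx,cy)=(0.2392,0.9710)
member 1 (0-2): L=0.9970, (cx,cy)=(1.0000,0.0000)
member 2 (1-2): L=2.1119, (cx,cy)=(0.2325,-0.9726)
member 3 (1-3): L=1.0645, (cx,cy)=(0.9995,0.0301)
member 4 (2-3): L=2.1633, (cx,cy)=(0.2649,0.9643)
member 5 (2-4): L=1.0770, (cx,cy)=(1.0000,0.0000)
member 6 (3-4): L=2.1460, (cx,cy)=(0.2349,-0.9720)
member 7 (3-5): L=1.0606, (cx,cy)=(0.9994,-0.0339)
member 8 (4-5): L=2.1241, (cx,cy)=(0.2618,0.9651)
member 9 (4-6): L=1.1260, (cx,cy)=(1.0000,0.0000)
member 10 (5-6): L=2.1278, (cx,cy)=(0.2679,-0.9635)
solve A·x = −loads:
  F[0-1] = -2843.0016 N (compression)
  F[0-2] = -2175.7916 N (compression)
  F[1-2] = +2797.1091 N (tension)
  F[1-3] = -1330.9547 N (compression)
  F[2-3] = -2821.2296 N (compression)
  F[2-4] = -778.1977 N (compression)
  F[3-4] = +1005.6199 N (tension)
  F[3-5] = +542.3372 N (tension)
  F[4-5] = -1012.8080 N (compression)
  F[4-6] = -276.9093 N (compression)
  F[5-6] = +1033.6826 N (tension)
  Rx@0 = +2855.8300 N
  Ry@0 = +2760.4720 N
  Ry@6 = -995.9020 N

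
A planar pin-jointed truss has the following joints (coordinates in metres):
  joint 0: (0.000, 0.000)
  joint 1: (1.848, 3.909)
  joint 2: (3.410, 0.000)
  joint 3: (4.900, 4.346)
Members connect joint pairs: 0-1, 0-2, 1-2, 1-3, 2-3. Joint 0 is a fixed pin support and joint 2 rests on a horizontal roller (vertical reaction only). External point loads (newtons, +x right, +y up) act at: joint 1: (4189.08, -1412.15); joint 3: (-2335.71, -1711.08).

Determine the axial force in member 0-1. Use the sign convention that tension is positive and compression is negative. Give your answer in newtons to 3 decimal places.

N=4 nodes, M=5 members, R=3 reactions → 2N=8, M+R=8
member 0 (0-1): L=4.3238, (cx,cy)=(0.4274,0.9041)
member 1 (0-2): L=3.4100, (cx,cy)=(1.0000,0.0000)
member 2 (1-2): L=4.2095, (cx,cy)=(0.3711,-0.9286)
member 3 (1-3): L=3.0831, (cx,cy)=(0.9899,0.1417)
member 4 (2-3): L=4.5943, (cx,cy)=(0.3243,0.9459)
solve A·x = −loads:
  F[0-1] = +2130.4449 N (tension)
  F[0-2] = +942.8173 N (tension)
  F[1-2] = -3878.4682 N (compression)
  F[1-3] = -1858.1310 N (compression)
  F[2-3] = -1530.4301 N (compression)
  Rx@0 = -1853.3700 N
  Ry@0 = -1926.0554 N
  Ry@2 = +5049.2854 N

2130.445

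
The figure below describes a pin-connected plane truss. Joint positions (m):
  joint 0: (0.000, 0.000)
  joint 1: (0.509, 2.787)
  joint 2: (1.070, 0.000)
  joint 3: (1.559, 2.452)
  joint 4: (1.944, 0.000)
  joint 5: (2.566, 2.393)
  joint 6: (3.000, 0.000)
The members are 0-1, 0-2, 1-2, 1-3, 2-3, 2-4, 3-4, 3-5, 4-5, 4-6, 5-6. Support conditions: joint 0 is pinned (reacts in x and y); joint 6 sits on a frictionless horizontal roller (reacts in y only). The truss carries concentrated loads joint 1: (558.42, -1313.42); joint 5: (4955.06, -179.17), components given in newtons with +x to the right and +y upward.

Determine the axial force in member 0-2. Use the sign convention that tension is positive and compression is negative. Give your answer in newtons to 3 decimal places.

4900.788

N=7 nodes, M=11 members, R=3 reactions → 2N=14, M+R=14
member 0 (0-1): L=2.8331, (cx,cy)=(0.1797,0.9837)
member 1 (0-2): L=1.0700, (cx,cy)=(1.0000,0.0000)
member 2 (1-2): L=2.8429, (cx,cy)=(0.1973,-0.9803)
member 3 (1-3): L=1.1021, (cx,cy)=(0.9527,-0.3040)
member 4 (2-3): L=2.5003, (cx,cy)=(0.1956,0.9807)
member 5 (2-4): L=0.8740, (cx,cy)=(1.0000,0.0000)
member 6 (3-4): L=2.4820, (cx,cy)=(0.1551,-0.9879)
member 7 (3-5): L=1.0087, (cx,cy)=(0.9983,-0.0585)
member 8 (4-5): L=2.4725, (cx,cy)=(0.2516,0.9678)
member 9 (4-6): L=1.0560, (cx,cy)=(1.0000,0.0000)
member 10 (5-6): L=2.4320, (cx,cy)=(0.1785,-0.9839)
solve A·x = −loads:
  F[0-1] = +3410.2522 N (tension)
  F[0-2] = +4900.7875 N (tension)
  F[1-2] = -5107.4908 N (compression)
  F[1-3] = +1114.9011 N (tension)
  F[2-3] = +5105.6585 N (tension)
  F[2-4] = +2894.3551 N (tension)
  F[3-4] = -4892.6005 N (compression)
  F[3-5] = +2824.4524 N (tension)
  F[4-5] = +4993.9885 N (tension)
  F[4-6] = +879.1269 N (tension)
  F[5-6] = -4926.4273 N (compression)
  Rx@0 = -5513.4800 N
  Ry@0 = -3354.7620 N
  Ry@6 = +4847.3520 N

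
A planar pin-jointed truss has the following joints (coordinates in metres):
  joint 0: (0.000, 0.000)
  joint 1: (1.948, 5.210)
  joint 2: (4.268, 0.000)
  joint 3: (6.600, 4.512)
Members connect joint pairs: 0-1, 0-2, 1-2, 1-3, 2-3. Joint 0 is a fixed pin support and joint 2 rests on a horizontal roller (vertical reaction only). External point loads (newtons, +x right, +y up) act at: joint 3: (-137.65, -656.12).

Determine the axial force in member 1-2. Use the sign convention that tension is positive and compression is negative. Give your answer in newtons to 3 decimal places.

-263.849

N=4 nodes, M=5 members, R=3 reactions → 2N=8, M+R=8
member 0 (0-1): L=5.5623, (cx,cy)=(0.3502,0.9367)
member 1 (0-2): L=4.2680, (cx,cy)=(1.0000,0.0000)
member 2 (1-2): L=5.7032, (cx,cy)=(0.4068,-0.9135)
member 3 (1-3): L=4.7041, (cx,cy)=(0.9889,-0.1484)
member 4 (2-3): L=5.0790, (cx,cy)=(0.4591,0.8884)
solve A·x = −loads:
  F[0-1] = +227.3794 N (tension)
  F[0-2] = -217.2821 N (compression)
  F[1-2] = -263.8487 N (compression)
  F[1-3] = +189.0557 N (tension)
  F[2-3] = -706.9953 N (compression)
  Rx@0 = +137.6500 N
  Ry@0 = -212.9792 N
  Ry@2 = +869.0992 N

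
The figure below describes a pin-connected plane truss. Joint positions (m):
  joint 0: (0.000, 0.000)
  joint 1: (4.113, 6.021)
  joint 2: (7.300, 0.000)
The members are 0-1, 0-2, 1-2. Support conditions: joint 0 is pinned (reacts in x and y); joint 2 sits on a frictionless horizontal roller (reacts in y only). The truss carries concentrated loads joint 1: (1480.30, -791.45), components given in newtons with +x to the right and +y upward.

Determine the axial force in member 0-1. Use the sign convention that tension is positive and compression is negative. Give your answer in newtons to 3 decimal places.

1060.171

N=3 nodes, M=3 members, R=3 reactions → 2N=6, M+R=6
member 0 (0-1): L=7.2917, (cx,cy)=(0.5641,0.8257)
member 1 (0-2): L=7.3000, (cx,cy)=(1.0000,0.0000)
member 2 (1-2): L=6.8124, (cx,cy)=(0.4678,-0.8838)
solve A·x = −loads:
  F[0-1] = +1060.1708 N (tension)
  F[0-2] = +882.2955 N (tension)
  F[1-2] = -1885.9711 N (compression)
  Rx@0 = -1480.3000 N
  Ry@0 = -875.4158 N
  Ry@2 = +1666.8658 N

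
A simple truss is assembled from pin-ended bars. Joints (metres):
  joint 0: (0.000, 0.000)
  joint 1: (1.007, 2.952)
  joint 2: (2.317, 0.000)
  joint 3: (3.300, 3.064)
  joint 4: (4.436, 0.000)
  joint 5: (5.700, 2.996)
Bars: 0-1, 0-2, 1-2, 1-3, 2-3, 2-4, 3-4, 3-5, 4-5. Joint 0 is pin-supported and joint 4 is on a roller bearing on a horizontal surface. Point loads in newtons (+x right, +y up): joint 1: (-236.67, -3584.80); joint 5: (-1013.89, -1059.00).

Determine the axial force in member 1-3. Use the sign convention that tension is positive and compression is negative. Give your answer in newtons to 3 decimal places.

N=6 nodes, M=9 members, R=3 reactions → 2N=12, M+R=12
member 0 (0-1): L=3.1190, (cx,cy)=(0.3229,0.9464)
member 1 (0-2): L=2.3170, (cx,cy)=(1.0000,0.0000)
member 2 (1-2): L=3.2296, (cx,cy)=(0.4056,-0.9140)
member 3 (1-3): L=2.2957, (cx,cy)=(0.9988,0.0488)
member 4 (2-3): L=3.2178, (cx,cy)=(0.3055,0.9522)
member 5 (2-4): L=2.1190, (cx,cy)=(1.0000,0.0000)
member 6 (3-4): L=3.2678, (cx,cy)=(0.3476,-0.9376)
member 7 (3-5): L=2.4010, (cx,cy)=(0.9996,-0.0283)
member 8 (4-5): L=3.2517, (cx,cy)=(0.3887,0.9214)
solve A·x = −loads:
  F[0-1] = -3498.9087 N (compression)
  F[0-2] = -120.9139 N (compression)
  F[1-2] = -339.3275 N (compression)
  F[1-3] = -756.2381 N (compression)
  F[2-3] = +325.7304 N (tension)
  F[2-4] = -358.0584 N (compression)
  F[3-4] = -274.5082 N (compression)
  F[3-5] = -560.6283 N (compression)
  F[4-5] = -1166.6246 N (compression)
  Rx@0 = +1250.5600 N
  Ry@0 = +3311.5346 N
  Ry@4 = +1332.2654 N

-756.238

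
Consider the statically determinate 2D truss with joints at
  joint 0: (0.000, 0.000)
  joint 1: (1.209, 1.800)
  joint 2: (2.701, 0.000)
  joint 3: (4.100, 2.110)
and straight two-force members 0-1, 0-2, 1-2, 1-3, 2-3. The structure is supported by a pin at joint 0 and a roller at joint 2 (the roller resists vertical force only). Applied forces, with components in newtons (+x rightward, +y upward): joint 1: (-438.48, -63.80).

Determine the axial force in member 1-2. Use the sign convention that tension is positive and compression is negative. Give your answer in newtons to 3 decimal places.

342.452

N=4 nodes, M=5 members, R=3 reactions → 2N=8, M+R=8
member 0 (0-1): L=2.1683, (cx,cy)=(0.5576,0.8301)
member 1 (0-2): L=2.7010, (cx,cy)=(1.0000,0.0000)
member 2 (1-2): L=2.3380, (cx,cy)=(0.6382,-0.7699)
member 3 (1-3): L=2.9076, (cx,cy)=(0.9943,0.1066)
member 4 (2-3): L=2.5317, (cx,cy)=(0.5526,0.8334)
solve A·x = −loads:
  F[0-1] = -394.4614 N (compression)
  F[0-2] = -218.5400 N (compression)
  F[1-2] = +342.4518 N (tension)
  F[1-3] = -0.0000 N (compression)
  F[2-3] = +0.0000 N (tension)
  Rx@0 = +438.4800 N
  Ry@0 = +327.4541 N
  Ry@2 = -263.6541 N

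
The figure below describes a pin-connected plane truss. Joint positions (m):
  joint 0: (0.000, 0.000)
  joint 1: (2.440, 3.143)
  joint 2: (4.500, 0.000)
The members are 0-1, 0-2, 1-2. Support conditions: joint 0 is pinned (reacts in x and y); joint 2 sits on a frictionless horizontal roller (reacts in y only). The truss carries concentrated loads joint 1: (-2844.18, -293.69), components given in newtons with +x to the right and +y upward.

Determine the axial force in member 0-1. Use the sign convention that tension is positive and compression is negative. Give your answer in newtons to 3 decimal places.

-2685.059

N=3 nodes, M=3 members, R=3 reactions → 2N=6, M+R=6
member 0 (0-1): L=3.9790, (cx,cy)=(0.6132,0.7899)
member 1 (0-2): L=4.5000, (cx,cy)=(1.0000,0.0000)
member 2 (1-2): L=3.7579, (cx,cy)=(0.5482,-0.8364)
solve A·x = −loads:
  F[0-1] = -2685.0594 N (compression)
  F[0-2] = -1197.6291 N (compression)
  F[1-2] = +2184.7613 N (tension)
  Rx@0 = +2844.1800 N
  Ry@0 = +2120.9465 N
  Ry@2 = -1827.2565 N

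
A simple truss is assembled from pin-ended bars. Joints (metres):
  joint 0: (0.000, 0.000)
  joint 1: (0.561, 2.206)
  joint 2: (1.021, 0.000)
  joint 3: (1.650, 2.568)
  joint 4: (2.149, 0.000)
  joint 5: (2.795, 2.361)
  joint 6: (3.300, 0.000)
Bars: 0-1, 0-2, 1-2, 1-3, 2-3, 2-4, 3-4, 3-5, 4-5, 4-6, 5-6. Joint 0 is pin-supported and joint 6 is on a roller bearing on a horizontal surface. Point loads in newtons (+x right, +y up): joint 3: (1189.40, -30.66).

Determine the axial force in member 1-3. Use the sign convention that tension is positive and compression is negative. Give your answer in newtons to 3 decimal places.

N=7 nodes, M=11 members, R=3 reactions → 2N=14, M+R=14
member 0 (0-1): L=2.2762, (cx,cy)=(0.2465,0.9692)
member 1 (0-2): L=1.0210, (cx,cy)=(1.0000,0.0000)
member 2 (1-2): L=2.2534, (cx,cy)=(0.2041,-0.9789)
member 3 (1-3): L=1.1476, (cx,cy)=(0.9489,0.3154)
member 4 (2-3): L=2.6439, (cx,cy)=(0.2379,0.9713)
member 5 (2-4): L=1.1280, (cx,cy)=(1.0000,0.0000)
member 6 (3-4): L=2.6160, (cx,cy)=(0.1907,-0.9816)
member 7 (3-5): L=1.1636, (cx,cy)=(0.9840,-0.1779)
member 8 (4-5): L=2.4478, (cx,cy)=(0.2639,0.9645)
member 9 (4-6): L=1.1510, (cx,cy)=(1.0000,0.0000)
member 10 (5-6): L=2.4144, (cx,cy)=(0.2092,-0.9779)
solve A·x = −loads:
  F[0-1] = +939.2118 N (tension)
  F[0-2] = +957.9202 N (tension)
  F[1-2] = -796.0377 N (compression)
  F[1-3] = +415.1730 N (tension)
  F[2-3] = +802.3115 N (tension)
  F[2-4] = +604.5499 N (tension)
  F[3-4] = -878.0035 N (compression)
  F[3-5] = -444.1586 N (compression)
  F[4-5] = +893.5625 N (tension)
  F[4-6] = +201.2513 N (tension)
  F[5-6] = -962.1818 N (compression)
  Rx@0 = -1189.4000 N
  Ry@0 = -910.2395 N
  Ry@6 = +940.8995 N

415.173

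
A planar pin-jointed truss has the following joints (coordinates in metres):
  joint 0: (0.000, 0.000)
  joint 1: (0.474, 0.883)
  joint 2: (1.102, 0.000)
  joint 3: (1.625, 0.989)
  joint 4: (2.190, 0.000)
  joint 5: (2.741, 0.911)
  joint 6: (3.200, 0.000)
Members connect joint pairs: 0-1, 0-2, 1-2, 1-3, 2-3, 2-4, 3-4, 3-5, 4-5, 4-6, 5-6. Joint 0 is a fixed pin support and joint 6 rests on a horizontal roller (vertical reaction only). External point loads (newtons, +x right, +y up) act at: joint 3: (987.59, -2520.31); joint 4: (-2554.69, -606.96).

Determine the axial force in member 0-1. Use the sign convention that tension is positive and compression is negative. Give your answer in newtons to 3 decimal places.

-1278.897

N=7 nodes, M=11 members, R=3 reactions → 2N=14, M+R=14
member 0 (0-1): L=1.0022, (cx,cy)=(0.4730,0.8811)
member 1 (0-2): L=1.1020, (cx,cy)=(1.0000,0.0000)
member 2 (1-2): L=1.0835, (cx,cy)=(0.5796,-0.8149)
member 3 (1-3): L=1.1559, (cx,cy)=(0.9958,0.0917)
member 4 (2-3): L=1.1188, (cx,cy)=(0.4675,0.8840)
member 5 (2-4): L=1.0880, (cx,cy)=(1.0000,0.0000)
member 6 (3-4): L=1.1390, (cx,cy)=(0.4960,-0.8683)
member 7 (3-5): L=1.1187, (cx,cy)=(0.9976,-0.0697)
member 8 (4-5): L=1.0647, (cx,cy)=(0.5175,0.8557)
member 9 (4-6): L=1.0100, (cx,cy)=(1.0000,0.0000)
member 10 (5-6): L=1.0201, (cx,cy)=(0.4500,-0.8931)
solve A·x = −loads:
  F[0-1] = -1278.8974 N (compression)
  F[0-2] = -962.2214 N (compression)
  F[1-2] = +1233.5758 N (tension)
  F[1-3] = -1325.4175 N (compression)
  F[2-3] = -1137.1668 N (compression)
  F[2-4] = +284.3317 N (tension)
  F[3-4] = -1433.5829 N (compression)
  F[3-5] = -2133.0919 N (compression)
  F[4-5] = +2164.0917 N (tension)
  F[4-6] = +1007.9157 N (tension)
  F[5-6] = -2240.0302 N (compression)
  Rx@0 = +1567.1000 N
  Ry@0 = +1126.8098 N
  Ry@6 = +2000.4602 N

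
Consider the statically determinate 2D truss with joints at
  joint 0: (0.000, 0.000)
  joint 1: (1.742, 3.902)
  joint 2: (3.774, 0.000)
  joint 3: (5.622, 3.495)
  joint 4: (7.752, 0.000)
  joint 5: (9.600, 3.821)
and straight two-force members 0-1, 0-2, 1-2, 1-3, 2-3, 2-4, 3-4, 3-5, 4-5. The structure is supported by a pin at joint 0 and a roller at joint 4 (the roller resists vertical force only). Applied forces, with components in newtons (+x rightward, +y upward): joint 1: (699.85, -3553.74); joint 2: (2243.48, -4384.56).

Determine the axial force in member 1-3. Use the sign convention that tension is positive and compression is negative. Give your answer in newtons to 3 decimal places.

-3562.412

N=6 nodes, M=9 members, R=3 reactions → 2N=12, M+R=12
member 0 (0-1): L=4.2732, (cx,cy)=(0.4077,0.9131)
member 1 (0-2): L=3.7740, (cx,cy)=(1.0000,0.0000)
member 2 (1-2): L=4.3994, (cx,cy)=(0.4619,-0.8869)
member 3 (1-3): L=3.9013, (cx,cy)=(0.9945,-0.1043)
member 4 (2-3): L=3.9535, (cx,cy)=(0.4674,0.8840)
member 5 (2-4): L=3.9780, (cx,cy)=(1.0000,0.0000)
member 6 (3-4): L=4.0929, (cx,cy)=(0.5204,-0.8539)
member 7 (3-5): L=3.9913, (cx,cy)=(0.9967,0.0817)
member 8 (4-5): L=4.2444, (cx,cy)=(0.4354,0.9002)
solve A·x = −loads:
  F[0-1] = -5095.4760 N (compression)
  F[0-2] = +5020.5406 N (tension)
  F[1-2] = +1658.2421 N (tension)
  F[1-3] = -3562.4122 N (compression)
  F[2-3] = +3296.0467 N (tension)
  F[2-4] = +2002.2875 N (tension)
  F[3-4] = -3847.5051 N (compression)
  F[3-5] = -0.0000 N (compression)
  F[4-5] = +0.0000 N (tension)
  Rx@0 = -2943.3300 N
  Ry@0 = +4652.8563 N
  Ry@4 = +3285.4437 N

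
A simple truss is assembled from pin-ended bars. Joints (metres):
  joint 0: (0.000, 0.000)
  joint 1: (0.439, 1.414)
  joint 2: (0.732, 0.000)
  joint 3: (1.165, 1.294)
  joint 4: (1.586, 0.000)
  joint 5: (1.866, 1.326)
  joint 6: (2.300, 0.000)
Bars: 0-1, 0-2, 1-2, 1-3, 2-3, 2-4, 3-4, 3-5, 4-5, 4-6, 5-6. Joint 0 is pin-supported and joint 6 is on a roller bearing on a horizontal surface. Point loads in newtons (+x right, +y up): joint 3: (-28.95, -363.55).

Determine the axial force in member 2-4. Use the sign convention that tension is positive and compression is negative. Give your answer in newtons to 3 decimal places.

147.233

N=7 nodes, M=11 members, R=3 reactions → 2N=14, M+R=14
member 0 (0-1): L=1.4806, (cx,cy)=(0.2965,0.9550)
member 1 (0-2): L=0.7320, (cx,cy)=(1.0000,0.0000)
member 2 (1-2): L=1.4440, (cx,cy)=(0.2029,-0.9792)
member 3 (1-3): L=0.7359, (cx,cy)=(0.9866,-0.1631)
member 4 (2-3): L=1.3645, (cx,cy)=(0.3173,0.9483)
member 5 (2-4): L=0.8540, (cx,cy)=(1.0000,0.0000)
member 6 (3-4): L=1.3608, (cx,cy)=(0.3094,-0.9509)
member 7 (3-5): L=0.7017, (cx,cy)=(0.9990,0.0456)
member 8 (4-5): L=1.3552, (cx,cy)=(0.2066,0.9784)
member 9 (4-6): L=0.7140, (cx,cy)=(1.0000,0.0000)
member 10 (5-6): L=1.3952, (cx,cy)=(0.3111,-0.9504)
solve A·x = −loads:
  F[0-1] = -204.9059 N (compression)
  F[0-2] = +31.8057 N (tension)
  F[1-2] = +217.5556 N (tension)
  F[1-3] = -106.3217 N (compression)
  F[2-3] = -224.6404 N (compression)
  F[2-4] = +147.2329 N (tension)
  F[3-4] = -180.9002 N (compression)
  F[3-5] = -91.3601 N (compression)
  F[4-5] = +175.8180 N (tension)
  F[4-6] = +54.9401 N (tension)
  F[5-6] = -176.6207 N (compression)
  Rx@0 = +28.9500 N
  Ry@0 = +195.6915 N
  Ry@6 = +167.8585 N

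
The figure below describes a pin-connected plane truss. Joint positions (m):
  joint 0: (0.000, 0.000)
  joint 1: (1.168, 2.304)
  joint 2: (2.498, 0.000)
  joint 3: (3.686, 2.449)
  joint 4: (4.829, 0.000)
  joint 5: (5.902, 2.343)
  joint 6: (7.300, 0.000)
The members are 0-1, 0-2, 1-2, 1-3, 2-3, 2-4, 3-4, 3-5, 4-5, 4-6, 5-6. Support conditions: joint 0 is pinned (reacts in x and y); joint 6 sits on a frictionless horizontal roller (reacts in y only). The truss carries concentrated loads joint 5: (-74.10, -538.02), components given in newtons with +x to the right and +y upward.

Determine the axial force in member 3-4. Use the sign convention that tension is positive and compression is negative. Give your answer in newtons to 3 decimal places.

153.451

N=7 nodes, M=11 members, R=3 reactions → 2N=14, M+R=14
member 0 (0-1): L=2.5831, (cx,cy)=(0.4522,0.8919)
member 1 (0-2): L=2.4980, (cx,cy)=(1.0000,0.0000)
member 2 (1-2): L=2.6603, (cx,cy)=(0.4999,-0.8661)
member 3 (1-3): L=2.5222, (cx,cy)=(0.9983,0.0575)
member 4 (2-3): L=2.7219, (cx,cy)=(0.4365,0.8997)
member 5 (2-4): L=2.3310, (cx,cy)=(1.0000,0.0000)
member 6 (3-4): L=2.7026, (cx,cy)=(0.4229,-0.9062)
member 7 (3-5): L=2.2185, (cx,cy)=(0.9989,-0.0478)
member 8 (4-5): L=2.5770, (cx,cy)=(0.4164,0.9092)
member 9 (4-6): L=2.4710, (cx,cy)=(1.0000,0.0000)
member 10 (5-6): L=2.7284, (cx,cy)=(0.5124,-0.8588)
solve A·x = −loads:
  F[0-1] = -142.1824 N (compression)
  F[0-2] = -9.8105 N (compression)
  F[1-2] = +137.5823 N (tension)
  F[1-3] = -133.2927 N (compression)
  F[2-3] = -132.4342 N (compression)
  F[2-4] = +116.7736 N (tension)
  F[3-4] = +153.4514 N (tension)
  F[3-5] = -256.0647 N (compression)
  F[4-5] = -152.9401 N (compression)
  F[4-6] = +245.3525 N (tension)
  F[5-6] = -478.8375 N (compression)
  Rx@0 = +74.1000 N
  Ry@0 = +126.8176 N
  Ry@6 = +411.2024 N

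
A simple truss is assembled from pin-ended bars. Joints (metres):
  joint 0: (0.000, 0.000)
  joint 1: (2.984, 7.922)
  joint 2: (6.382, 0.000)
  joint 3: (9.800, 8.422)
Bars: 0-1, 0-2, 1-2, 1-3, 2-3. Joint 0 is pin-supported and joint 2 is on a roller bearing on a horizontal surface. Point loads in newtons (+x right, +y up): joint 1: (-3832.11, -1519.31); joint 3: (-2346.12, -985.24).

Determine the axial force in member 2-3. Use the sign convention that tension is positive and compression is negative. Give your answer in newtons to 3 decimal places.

-904.477

N=4 nodes, M=5 members, R=3 reactions → 2N=8, M+R=8
member 0 (0-1): L=8.4654, (cx,cy)=(0.3525,0.9358)
member 1 (0-2): L=6.3820, (cx,cy)=(1.0000,0.0000)
member 2 (1-2): L=8.6200, (cx,cy)=(0.3942,-0.9190)
member 3 (1-3): L=6.8343, (cx,cy)=(0.9973,0.0732)
member 4 (2-3): L=9.0892, (cx,cy)=(0.3761,0.9266)
solve A·x = −loads:
  F[0-1] = -8692.0486 N (compression)
  F[0-2] = -3114.3238 N (compression)
  F[1-2] = +7037.5390 N (tension)
  F[1-3] = -2011.3793 N (compression)
  F[2-3] = -904.4771 N (compression)
  Rx@0 = +6178.2300 N
  Ry@0 = +8134.1371 N
  Ry@2 = -5629.5871 N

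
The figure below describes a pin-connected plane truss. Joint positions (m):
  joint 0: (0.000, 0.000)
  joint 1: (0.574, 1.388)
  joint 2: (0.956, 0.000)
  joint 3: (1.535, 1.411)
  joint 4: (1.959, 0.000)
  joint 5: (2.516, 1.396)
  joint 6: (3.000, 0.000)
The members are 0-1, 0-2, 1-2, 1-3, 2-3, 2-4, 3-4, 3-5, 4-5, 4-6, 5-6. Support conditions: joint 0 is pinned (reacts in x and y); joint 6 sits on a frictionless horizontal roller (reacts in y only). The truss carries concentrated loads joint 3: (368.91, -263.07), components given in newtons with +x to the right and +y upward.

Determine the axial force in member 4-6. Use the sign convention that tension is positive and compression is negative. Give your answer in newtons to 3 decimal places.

106.825

N=7 nodes, M=11 members, R=3 reactions → 2N=14, M+R=14
member 0 (0-1): L=1.5020, (cx,cy)=(0.3822,0.9241)
member 1 (0-2): L=0.9560, (cx,cy)=(1.0000,0.0000)
member 2 (1-2): L=1.4396, (cx,cy)=(0.2654,-0.9642)
member 3 (1-3): L=0.9613, (cx,cy)=(0.9997,0.0239)
member 4 (2-3): L=1.5252, (cx,cy)=(0.3796,0.9251)
member 5 (2-4): L=1.0030, (cx,cy)=(1.0000,0.0000)
member 6 (3-4): L=1.4733, (cx,cy)=(0.2878,-0.9577)
member 7 (3-5): L=0.9811, (cx,cy)=(0.9999,-0.0153)
member 8 (4-5): L=1.5030, (cx,cy)=(0.3706,0.9288)
member 9 (4-6): L=1.0410, (cx,cy)=(1.0000,0.0000)
member 10 (5-6): L=1.4775, (cx,cy)=(0.3276,-0.9448)
solve A·x = −loads:
  F[0-1] = +48.7446 N (tension)
  F[0-2] = +350.2820 N (tension)
  F[1-2] = -45.9545 N (compression)
  F[1-3] = +30.8309 N (tension)
  F[2-3] = +47.8924 N (tension)
  F[2-4] = +319.9066 N (tension)
  F[3-4] = -318.0792 N (compression)
  F[3-5] = -228.3953 N (compression)
  F[4-5] = +327.9756 N (tension)
  F[4-6] = +106.8249 N (tension)
  F[5-6] = -326.1078 N (compression)
  Rx@0 = -368.9100 N
  Ry@0 = -45.0448 N
  Ry@6 = +308.1148 N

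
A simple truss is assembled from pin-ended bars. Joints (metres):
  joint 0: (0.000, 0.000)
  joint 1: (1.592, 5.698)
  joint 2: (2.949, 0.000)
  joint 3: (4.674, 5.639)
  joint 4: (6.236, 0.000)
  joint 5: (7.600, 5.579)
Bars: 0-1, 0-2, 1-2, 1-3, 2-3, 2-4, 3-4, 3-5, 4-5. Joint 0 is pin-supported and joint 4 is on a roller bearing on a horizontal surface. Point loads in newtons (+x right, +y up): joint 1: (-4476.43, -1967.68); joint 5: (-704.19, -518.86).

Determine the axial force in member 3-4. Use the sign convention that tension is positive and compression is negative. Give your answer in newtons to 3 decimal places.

N=6 nodes, M=9 members, R=3 reactions → 2N=12, M+R=12
member 0 (0-1): L=5.9162, (cx,cy)=(0.2691,0.9631)
member 1 (0-2): L=2.9490, (cx,cy)=(1.0000,0.0000)
member 2 (1-2): L=5.8574, (cx,cy)=(0.2317,-0.9728)
member 3 (1-3): L=3.0826, (cx,cy)=(0.9998,-0.0191)
member 4 (2-3): L=5.8969, (cx,cy)=(0.2925,0.9563)
member 5 (2-4): L=3.2870, (cx,cy)=(1.0000,0.0000)
member 6 (3-4): L=5.8513, (cx,cy)=(0.2669,-0.9637)
member 7 (3-5): L=2.9266, (cx,cy)=(0.9998,-0.0205)
member 8 (4-5): L=5.7433, (cx,cy)=(0.2375,0.9714)
solve A·x = −loads:
  F[0-1] = -6304.6379 N (compression)
  F[0-2] = -3484.1006 N (compression)
  F[1-2] = +4183.5683 N (tension)
  F[1-3] = +1811.0167 N (tension)
  F[2-3] = -4255.9093 N (compression)
  F[2-4] = -1269.9176 N (compression)
  F[3-4] = +4271.1867 N (tension)
  F[3-5] = -574.5756 N (compression)
  F[4-5] = -546.2689 N (compression)
  Rx@0 = +5180.6200 N
  Ry@0 = +6072.0903 N
  Ry@4 = -3585.5503 N

4271.187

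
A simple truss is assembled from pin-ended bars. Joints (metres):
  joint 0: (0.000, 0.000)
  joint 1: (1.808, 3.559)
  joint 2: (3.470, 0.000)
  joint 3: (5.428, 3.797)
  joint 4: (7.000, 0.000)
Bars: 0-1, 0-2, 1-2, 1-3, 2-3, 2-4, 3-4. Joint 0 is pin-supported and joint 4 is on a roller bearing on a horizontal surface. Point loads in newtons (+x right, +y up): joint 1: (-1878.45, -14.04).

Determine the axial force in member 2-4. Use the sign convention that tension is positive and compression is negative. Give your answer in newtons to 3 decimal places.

N=5 nodes, M=7 members, R=3 reactions → 2N=10, M+R=10
member 0 (0-1): L=3.9919, (cx,cy)=(0.4529,0.8916)
member 1 (0-2): L=3.4700, (cx,cy)=(1.0000,0.0000)
member 2 (1-2): L=3.9279, (cx,cy)=(0.4231,-0.9061)
member 3 (1-3): L=3.6278, (cx,cy)=(0.9978,0.0656)
member 4 (2-3): L=4.2721, (cx,cy)=(0.4583,0.8888)
member 5 (2-4): L=3.5300, (cx,cy)=(1.0000,0.0000)
member 6 (3-4): L=4.1095, (cx,cy)=(0.3825,-0.9239)
solve A·x = −loads:
  F[0-1] = -1082.9094 N (compression)
  F[0-2] = -1387.9830 N (compression)
  F[1-2] = +1116.4958 N (tension)
  F[1-3] = +917.5453 N (tension)
  F[2-3] = -1138.2102 N (compression)
  F[2-4] = -393.9031 N (compression)
  F[3-4] = +1029.7481 N (tension)
  Rx@0 = +1878.4500 N
  Ry@0 = +965.4713 N
  Ry@4 = -951.4313 N

-393.903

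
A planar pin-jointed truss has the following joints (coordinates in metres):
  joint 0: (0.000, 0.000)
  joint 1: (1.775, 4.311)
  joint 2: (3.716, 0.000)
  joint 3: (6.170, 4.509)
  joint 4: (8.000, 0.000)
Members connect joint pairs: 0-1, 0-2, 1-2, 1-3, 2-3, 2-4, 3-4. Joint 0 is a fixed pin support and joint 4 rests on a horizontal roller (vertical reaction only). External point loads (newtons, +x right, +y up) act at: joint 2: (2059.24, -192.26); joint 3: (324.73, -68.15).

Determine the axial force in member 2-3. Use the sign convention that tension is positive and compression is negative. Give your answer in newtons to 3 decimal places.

289.508

N=5 nodes, M=7 members, R=3 reactions → 2N=10, M+R=10
member 0 (0-1): L=4.6621, (cx,cy)=(0.3807,0.9247)
member 1 (0-2): L=3.7160, (cx,cy)=(1.0000,0.0000)
member 2 (1-2): L=4.7278, (cx,cy)=(0.4105,-0.9118)
member 3 (1-3): L=4.3995, (cx,cy)=(0.9990,0.0450)
member 4 (2-3): L=5.1335, (cx,cy)=(0.4780,0.8783)
member 5 (2-4): L=4.2840, (cx,cy)=(1.0000,0.0000)
member 6 (3-4): L=4.8662, (cx,cy)=(0.3761,-0.9266)
solve A·x = −loads:
  F[0-1] = +69.7332 N (tension)
  F[0-2] = +2357.4206 N (tension)
  F[1-2] = -68.0243 N (compression)
  F[1-3] = +54.5320 N (tension)
  F[2-3] = +289.5082 N (tension)
  F[2-4] = +131.8588 N (tension)
  F[3-4] = -350.6297 N (compression)
  Rx@0 = -2383.9700 N
  Ry@0 = -64.4814 N
  Ry@4 = +324.8914 N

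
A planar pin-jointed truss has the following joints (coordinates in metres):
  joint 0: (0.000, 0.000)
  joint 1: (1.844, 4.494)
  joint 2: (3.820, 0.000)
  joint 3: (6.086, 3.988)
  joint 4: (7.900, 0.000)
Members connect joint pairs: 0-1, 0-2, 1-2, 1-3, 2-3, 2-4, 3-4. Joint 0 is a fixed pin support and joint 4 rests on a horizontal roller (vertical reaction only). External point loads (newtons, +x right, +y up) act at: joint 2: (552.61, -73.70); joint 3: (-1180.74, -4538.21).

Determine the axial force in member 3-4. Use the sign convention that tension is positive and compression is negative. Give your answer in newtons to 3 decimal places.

-3225.169

N=5 nodes, M=7 members, R=3 reactions → 2N=10, M+R=10
member 0 (0-1): L=4.8576, (cx,cy)=(0.3796,0.9251)
member 1 (0-2): L=3.8200, (cx,cy)=(1.0000,0.0000)
member 2 (1-2): L=4.9092, (cx,cy)=(0.4025,-0.9154)
member 3 (1-3): L=4.2721, (cx,cy)=(0.9930,-0.1184)
member 4 (2-3): L=4.5868, (cx,cy)=(0.4940,0.8694)
member 5 (2-4): L=4.0800, (cx,cy)=(1.0000,0.0000)
member 6 (3-4): L=4.3812, (cx,cy)=(0.4140,-0.9103)
solve A·x = −loads:
  F[0-1] = -1811.7968 N (compression)
  F[0-2] = +59.6472 N (tension)
  F[1-2] = +2026.9862 N (tension)
  F[1-3] = -1514.3120 N (compression)
  F[2-3] = -2049.3898 N (compression)
  F[2-4] = +1335.3609 N (tension)
  F[3-4] = -3225.1691 N (compression)
  Rx@0 = +628.1300 N
  Ry@0 = +1676.1772 N
  Ry@4 = +2935.7328 N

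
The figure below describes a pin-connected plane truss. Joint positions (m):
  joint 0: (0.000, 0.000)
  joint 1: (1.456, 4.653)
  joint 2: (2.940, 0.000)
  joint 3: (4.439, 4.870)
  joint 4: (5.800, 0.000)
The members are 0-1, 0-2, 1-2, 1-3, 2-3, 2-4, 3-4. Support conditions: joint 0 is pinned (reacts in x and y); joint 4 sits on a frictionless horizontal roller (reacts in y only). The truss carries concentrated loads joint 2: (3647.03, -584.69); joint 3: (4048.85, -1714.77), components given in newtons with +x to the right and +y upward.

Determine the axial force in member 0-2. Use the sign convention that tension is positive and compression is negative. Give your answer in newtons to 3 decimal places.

6848.207

N=5 nodes, M=7 members, R=3 reactions → 2N=10, M+R=10
member 0 (0-1): L=4.8755, (cx,cy)=(0.2986,0.9544)
member 1 (0-2): L=2.9400, (cx,cy)=(1.0000,0.0000)
member 2 (1-2): L=4.8839, (cx,cy)=(0.3039,-0.9527)
member 3 (1-3): L=2.9909, (cx,cy)=(0.9974,0.0726)
member 4 (2-3): L=5.0955, (cx,cy)=(0.2942,0.9557)
member 5 (2-4): L=2.8600, (cx,cy)=(1.0000,0.0000)
member 6 (3-4): L=5.0566, (cx,cy)=(0.2692,-0.9631)
solve A·x = −loads:
  F[0-1] = +2838.4743 N (tension)
  F[0-2] = +6848.2065 N (tension)
  F[1-2] = -2715.6543 N (compression)
  F[1-3] = +1677.2572 N (tension)
  F[2-3] = +3318.8035 N (tension)
  F[2-4] = +1399.6797 N (tension)
  F[3-4] = -5200.3105 N (compression)
  Rx@0 = -7695.8800 N
  Ry@0 = -2708.9455 N
  Ry@4 = +5008.4055 N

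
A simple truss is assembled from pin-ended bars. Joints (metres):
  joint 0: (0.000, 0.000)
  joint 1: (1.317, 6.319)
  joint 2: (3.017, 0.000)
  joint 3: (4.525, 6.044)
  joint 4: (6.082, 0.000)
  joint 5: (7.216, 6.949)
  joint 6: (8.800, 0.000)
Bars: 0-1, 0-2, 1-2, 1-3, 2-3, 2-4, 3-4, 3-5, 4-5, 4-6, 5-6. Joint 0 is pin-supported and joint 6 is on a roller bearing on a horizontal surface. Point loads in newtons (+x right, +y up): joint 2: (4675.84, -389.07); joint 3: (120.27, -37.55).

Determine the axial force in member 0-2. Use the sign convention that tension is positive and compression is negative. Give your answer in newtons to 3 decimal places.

N=7 nodes, M=11 members, R=3 reactions → 2N=14, M+R=14
member 0 (0-1): L=6.4548, (cx,cy)=(0.2040,0.9790)
member 1 (0-2): L=3.0170, (cx,cy)=(1.0000,0.0000)
member 2 (1-2): L=6.5437, (cx,cy)=(0.2598,-0.9657)
member 3 (1-3): L=3.2198, (cx,cy)=(0.9963,-0.0854)
member 4 (2-3): L=6.2293, (cx,cy)=(0.2421,0.9703)
member 5 (2-4): L=3.0650, (cx,cy)=(1.0000,0.0000)
member 6 (3-4): L=6.2413, (cx,cy)=(0.2495,-0.9684)
member 7 (3-5): L=2.8391, (cx,cy)=(0.9478,0.3188)
member 8 (4-5): L=7.0409, (cx,cy)=(0.1611,0.9869)
member 9 (4-6): L=2.7180, (cx,cy)=(1.0000,0.0000)
member 10 (5-6): L=7.1272, (cx,cy)=(0.2222,-0.9750)
solve A·x = −loads:
  F[0-1] = -195.4300 N (compression)
  F[0-2] = +4835.9845 N (tension)
  F[1-2] = +206.4217 N (tension)
  F[1-3] = -93.8443 N (compression)
  F[2-3] = +195.5525 N (tension)
  F[2-4] = +166.4315 N (tension)
  F[3-4] = -276.8017 N (compression)
  F[3-5] = -102.7383 N (compression)
  F[4-5] = +271.5960 N (tension)
  F[4-6] = +53.6361 N (tension)
  F[5-6] = -241.3368 N (compression)
  Rx@0 = -4796.1100 N
  Ry@0 = +191.3189 N
  Ry@6 = +235.3011 N

4835.985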